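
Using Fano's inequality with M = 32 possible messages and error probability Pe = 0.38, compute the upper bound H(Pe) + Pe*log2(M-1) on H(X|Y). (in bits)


H(Pe) = -Pe*log2(Pe) - (1-Pe)*log2(1-Pe) = -0.38*log2(0.38) - 0.62*log2(0.62) = 0.530453 + 0.427589 = 0.958. Pe*log2(M-1) = 0.38*log2(31) = 1.882595. Bound = H(Pe) + Pe*log2(M-1) = 0.530453 + 0.427589 + 1.882595 = 2.8406

2.8406 bits


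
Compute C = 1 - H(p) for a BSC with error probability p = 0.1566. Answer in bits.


H(p) = -p*log2(p) - (1-p)*log2(1-p) = -0.1566*log2(0.1566) - 0.8434*log2(0.8434) = 0.418881 + 0.207233 = 0.6261. C = 1 - H(p) = 1 - 0.6261 = 0.3739

0.3739 bits


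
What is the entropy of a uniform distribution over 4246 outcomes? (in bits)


H = log2(n) = log2(4246) = 12.0519

12.0519 bits


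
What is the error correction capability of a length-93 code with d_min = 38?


Correction capability = floor((d-1)/2) = floor((38-1)/2) = 18

18 errors


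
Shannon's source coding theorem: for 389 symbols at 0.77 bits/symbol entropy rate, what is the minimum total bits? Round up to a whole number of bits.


Minimum bits >= n * H = 389 * 0.77 = 299.53, rounded up to a whole number of bits = 300

300 bits


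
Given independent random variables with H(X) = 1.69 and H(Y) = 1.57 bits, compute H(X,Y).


For independent variables, H(X,Y) = H(X) + H(Y) = 1.69 + 1.57 = 3.26

3.26 bits


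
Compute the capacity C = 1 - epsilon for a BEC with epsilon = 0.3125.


C = 1 - epsilon = 1 - 0.3125 = 0.6875

0.6875 bits


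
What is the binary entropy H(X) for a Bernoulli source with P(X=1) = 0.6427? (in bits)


H = -p*log2(p) - (1-p)*log2(1-p). -0.6427*log2(0.6427) = 0.409903; -0.3573*log2(0.3573) = 0.530516. H = 0.409903 + 0.530516 = 0.9404

0.9404 bits


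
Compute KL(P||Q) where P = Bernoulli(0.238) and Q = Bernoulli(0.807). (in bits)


KL = p*log2(p/q) + (1-p)*log2((1-p)/(1-q)) = 0.238*log2(0.238/0.807) + 0.762*log2(0.762/0.193) = 1.0904

1.0904 bits


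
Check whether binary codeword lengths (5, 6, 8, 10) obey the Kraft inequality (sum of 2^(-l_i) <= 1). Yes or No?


Kraft sum = sum(2^(-l_i)) = 0.0518, need <= 1. Result: satisfied (a binary prefix-free code with these lengths exists)

Yes


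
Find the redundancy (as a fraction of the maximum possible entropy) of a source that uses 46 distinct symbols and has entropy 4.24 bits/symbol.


H_max = log2(K) = log2(46) = 5.5236 bits/symbol. Redundancy = 1 - H/H_max = 1 - 4.24/5.5236 = 1 - 0.7676 = 0.2324

0.2324


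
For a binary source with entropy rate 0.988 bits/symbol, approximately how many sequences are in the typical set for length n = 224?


log2|A_typical| = nH = 224 * 0.988 = 221.312, so |A_typical| ~ 2^221.312 = 4.184e+66

4.184e+66


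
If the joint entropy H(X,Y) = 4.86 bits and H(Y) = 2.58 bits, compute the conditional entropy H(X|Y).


H(X|Y) = H(X,Y) - H(Y) = 4.86 - 2.58 = 2.28

2.28 bits


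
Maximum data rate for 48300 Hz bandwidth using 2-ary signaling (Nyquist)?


Rate = 2 * B * log2(M) = 2 * 48300 * 1.0 = 96600.0

96600.0 bps


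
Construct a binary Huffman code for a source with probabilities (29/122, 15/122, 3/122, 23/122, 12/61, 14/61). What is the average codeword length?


Huffman construction (repeatedly merge the two least-probable nodes; each merge adds 1 bit to every symbol beneath it): 3/122 + 15/122 = 9/61; 9/61 + 23/122 = 41/122; 12/61 + 14/61 = 26/61; 29/122 + 41/122 = 35/61; 26/61 + 35/61 = 1. Resulting codeword lengths (in the order the probabilities were given): (2, 4, 4, 3, 2, 2). L_avg = sum(p_i * l_i) = 29/122*2 + 15/122*4 + 3/122*4 + 23/122*3 + 12/61*2 + 14/61*2 = 303/122 = 2.4836

2.4836 bits


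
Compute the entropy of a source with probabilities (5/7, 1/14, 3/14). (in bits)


H = -sum(p_i * log2(p_i)). Terms: -(5/7)*log2(5/7) = 0.346733; -(1/14)*log2(1/14) = 0.271954; -(3/14)*log2(3/14) = 0.476227. H = 0.346733 + 0.271954 + 0.476227 = 1.0949

1.0949 bits


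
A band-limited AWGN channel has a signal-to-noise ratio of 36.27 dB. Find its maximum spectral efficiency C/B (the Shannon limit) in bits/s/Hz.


SNR_linear = 10^(36.27/10) = 4236.4297; C/B = log2(1 + SNR_linear) = log2(1 + 4236.4297) = 12.049

12.049 bits/s/Hz


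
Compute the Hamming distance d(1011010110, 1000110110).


Count differing positions: . . ^ ^ ^ . . . . . = 3 differences

3


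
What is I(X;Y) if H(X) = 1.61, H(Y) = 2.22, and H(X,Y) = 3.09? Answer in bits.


I(X;Y) = H(X) + H(Y) - H(X,Y) = 1.61 + 2.22 - 3.09 = 0.74

0.74 bits


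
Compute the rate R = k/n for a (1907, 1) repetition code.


Rate = k/n = 1/1907

1/1907


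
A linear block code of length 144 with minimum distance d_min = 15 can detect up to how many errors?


Detection capability = d_min - 1 = 15 - 1 = 14

14 errors


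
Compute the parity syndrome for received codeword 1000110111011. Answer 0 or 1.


Syndrome = XOR of all bits = 1 XOR 0 XOR 0 XOR 0 XOR 1 XOR 1 XOR 0 XOR 1 XOR 1 XOR 1 XOR 0 XOR 1 XOR 1 = 0

0


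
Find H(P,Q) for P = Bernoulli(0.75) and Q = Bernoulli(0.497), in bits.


H(P,Q) = -p*log2(q) - (1-p)*log2(1-q). -0.75*log2(0.497) = 0.756512; -0.25*log2(0.503) = 0.247842. H(P,Q) = 0.756512 + 0.247842 = 1.0044

1.0044 bits


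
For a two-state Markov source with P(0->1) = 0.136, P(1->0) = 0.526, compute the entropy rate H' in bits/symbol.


Stationary distribution: pi_0 = p10/(p01+p10) = 0.7946, pi_1 = 0.2054. Entropy rate H' = pi_0*H(p01) + pi_1*H(p10) = 0.7946*0.5737 + 0.2054*0.998 = 0.6609

0.6609 bits/symbol


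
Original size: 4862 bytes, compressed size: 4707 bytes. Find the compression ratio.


Ratio = original / compressed = 4862 / 4707 = 1.0329

1.0329


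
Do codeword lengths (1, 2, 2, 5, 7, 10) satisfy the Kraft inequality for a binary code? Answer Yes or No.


Kraft sum = sum(2^(-l_i)) = 1.04, need <= 1. Result: violated (a binary prefix-free code with these lengths cannot exist)

No


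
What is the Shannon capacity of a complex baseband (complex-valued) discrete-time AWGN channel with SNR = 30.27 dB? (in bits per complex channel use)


SNR_linear = 10^(30.27/10) = 1064.143; C = log2(1 + SNR_linear) = log2(1 + 1064.143) = 10.0568

10.0568 bits/channel use


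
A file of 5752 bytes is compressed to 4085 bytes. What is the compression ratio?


Ratio = original / compressed = 5752 / 4085 = 1.4081

1.4081


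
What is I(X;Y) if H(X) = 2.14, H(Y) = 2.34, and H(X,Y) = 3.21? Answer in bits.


I(X;Y) = H(X) + H(Y) - H(X,Y) = 2.14 + 2.34 - 3.21 = 1.27

1.27 bits


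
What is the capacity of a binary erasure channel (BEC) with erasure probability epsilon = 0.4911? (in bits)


C = 1 - epsilon = 1 - 0.4911 = 0.5089

0.5089 bits


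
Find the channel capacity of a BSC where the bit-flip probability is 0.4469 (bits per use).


H(p) = -p*log2(p) - (1-p)*log2(1-p) = -0.4469*log2(0.4469) - 0.5531*log2(0.5531) = 0.519287 + 0.472562 = 0.9918. C = 1 - H(p) = 1 - 0.9918 = 0.0082

0.0082 bits


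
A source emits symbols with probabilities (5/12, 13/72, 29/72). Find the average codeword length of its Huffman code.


Huffman construction (repeatedly merge the two least-probable nodes; each merge adds 1 bit to every symbol beneath it): 13/72 + 29/72 = 7/12; 5/12 + 7/12 = 1. Resulting codeword lengths (in the order the probabilities were given): (1, 2, 2). L_avg = sum(p_i * l_i) = 5/12*1 + 13/72*2 + 29/72*2 = 19/12 = 1.5833

1.5833 bits


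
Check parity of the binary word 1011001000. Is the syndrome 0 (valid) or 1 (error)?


Syndrome = XOR of all bits = 1 XOR 0 XOR 1 XOR 1 XOR 0 XOR 0 XOR 1 XOR 0 XOR 0 XOR 0 = 0

0


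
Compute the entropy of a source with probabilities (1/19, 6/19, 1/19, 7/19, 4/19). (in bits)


H = -sum(p_i * log2(p_i)). Terms: -(1/19)*log2(1/19) = 0.223575; -(6/19)*log2(6/19) = 0.525147; -(1/19)*log2(1/19) = 0.223575; -(7/19)*log2(7/19) = 0.530737; -(4/19)*log2(4/19) = 0.473248. H = 0.223575 + 0.525147 + 0.223575 + 0.530737 + 0.473248 = 1.9763

1.9763 bits


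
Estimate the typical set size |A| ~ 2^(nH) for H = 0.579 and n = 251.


log2|A_typical| = nH = 251 * 0.579 = 145.329, so |A_typical| ~ 2^145.329 = 5.603e+43

5.603e+43


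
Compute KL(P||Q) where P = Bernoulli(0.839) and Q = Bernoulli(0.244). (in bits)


KL = p*log2(p/q) + (1-p)*log2((1-p)/(1-q)) = 0.839*log2(0.839/0.244) + 0.161*log2(0.161/0.756) = 1.1357

1.1357 bits


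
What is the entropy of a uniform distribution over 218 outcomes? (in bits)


H = log2(n) = log2(218) = 7.7682

7.7682 bits


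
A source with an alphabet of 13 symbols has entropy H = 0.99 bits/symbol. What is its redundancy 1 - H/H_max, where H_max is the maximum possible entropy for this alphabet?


H_max = log2(K) = log2(13) = 3.7004 bits/symbol. Redundancy = 1 - H/H_max = 1 - 0.99/3.7004 = 1 - 0.2675 = 0.7325

0.7325


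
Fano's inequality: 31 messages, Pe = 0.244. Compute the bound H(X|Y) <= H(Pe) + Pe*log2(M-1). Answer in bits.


H(Pe) = -Pe*log2(Pe) - (1-Pe)*log2(1-Pe) = -0.244*log2(0.244) - 0.756*log2(0.756) = 0.496551 + 0.305078 = 0.8016. Pe*log2(M-1) = 0.244*log2(30) = 1.197281. Bound = H(Pe) + Pe*log2(M-1) = 0.496551 + 0.305078 + 1.197281 = 1.9989

1.9989 bits


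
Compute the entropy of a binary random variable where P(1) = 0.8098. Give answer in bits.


H = -p*log2(p) - (1-p)*log2(1-p). -0.8098*log2(0.8098) = 0.246473; -0.1902*log2(0.1902) = 0.455417. H = 0.246473 + 0.455417 = 0.7019

0.7019 bits


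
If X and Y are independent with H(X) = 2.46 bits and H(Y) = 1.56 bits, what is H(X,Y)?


For independent variables, H(X,Y) = H(X) + H(Y) = 2.46 + 1.56 = 4.02

4.02 bits


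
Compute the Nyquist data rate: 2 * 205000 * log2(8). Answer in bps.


Rate = 2 * B * log2(M) = 2 * 205000 * 3.0 = 1230000.0

1230000.0 bps


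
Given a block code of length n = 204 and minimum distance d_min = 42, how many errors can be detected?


Detection capability = d_min - 1 = 42 - 1 = 41

41 errors


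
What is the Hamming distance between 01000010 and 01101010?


Count differing positions: . . ^ . ^ . . . = 2 differences

2


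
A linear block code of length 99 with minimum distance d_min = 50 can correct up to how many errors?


Correction capability = floor((d-1)/2) = floor((50-1)/2) = 24

24 errors


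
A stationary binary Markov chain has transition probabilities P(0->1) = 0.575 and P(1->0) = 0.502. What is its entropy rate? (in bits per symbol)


Stationary distribution: pi_0 = p10/(p01+p10) = 0.4661, pi_1 = 0.5339. Entropy rate H' = pi_0*H(p01) + pi_1*H(p10) = 0.4661*0.9837 + 0.5339*1.0 = 0.9924

0.9924 bits/symbol


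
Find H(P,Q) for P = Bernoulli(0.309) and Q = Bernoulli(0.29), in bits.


H(P,Q) = -p*log2(q) - (1-p)*log2(1-q). -0.309*log2(0.29) = 0.551835; -0.691*log2(0.71) = 0.341429. H(P,Q) = 0.551835 + 0.341429 = 0.8933

0.8933 bits


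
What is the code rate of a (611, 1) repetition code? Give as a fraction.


Rate = k/n = 1/611

1/611


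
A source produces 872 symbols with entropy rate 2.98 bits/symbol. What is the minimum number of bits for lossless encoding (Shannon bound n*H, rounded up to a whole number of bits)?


Minimum bits >= n * H = 872 * 2.98 = 2598.56, rounded up to a whole number of bits = 2599

2599 bits


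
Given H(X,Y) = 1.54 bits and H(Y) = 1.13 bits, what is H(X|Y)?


H(X|Y) = H(X,Y) - H(Y) = 1.54 - 1.13 = 0.41

0.41 bits


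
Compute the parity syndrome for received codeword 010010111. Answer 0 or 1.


Syndrome = XOR of all bits = 0 XOR 1 XOR 0 XOR 0 XOR 1 XOR 0 XOR 1 XOR 1 XOR 1 = 1

1


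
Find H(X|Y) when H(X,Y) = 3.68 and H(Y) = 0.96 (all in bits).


H(X|Y) = H(X,Y) - H(Y) = 3.68 - 0.96 = 2.72

2.72 bits


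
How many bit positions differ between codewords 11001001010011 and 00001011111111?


Count differing positions: ^ ^ . . . . ^ . ^ . ^ ^ . . = 6 differences

6


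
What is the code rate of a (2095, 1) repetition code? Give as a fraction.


Rate = k/n = 1/2095

1/2095


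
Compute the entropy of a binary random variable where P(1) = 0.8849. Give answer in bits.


H = -p*log2(p) - (1-p)*log2(1-p). -0.8849*log2(0.8849) = 0.156108; -0.1151*log2(0.1151) = 0.359002. H = 0.156108 + 0.359002 = 0.5151

0.5151 bits


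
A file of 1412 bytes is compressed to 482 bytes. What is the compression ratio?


Ratio = original / compressed = 1412 / 482 = 2.9295

2.9295


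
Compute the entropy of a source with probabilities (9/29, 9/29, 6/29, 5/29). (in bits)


H = -sum(p_i * log2(p_i)). Terms: -(9/29)*log2(9/29) = 0.523879; -(9/29)*log2(9/29) = 0.523879; -(6/29)*log2(6/29) = 0.470280; -(5/29)*log2(5/29) = 0.437251. H = 0.523879 + 0.523879 + 0.470280 + 0.437251 = 1.9553

1.9553 bits


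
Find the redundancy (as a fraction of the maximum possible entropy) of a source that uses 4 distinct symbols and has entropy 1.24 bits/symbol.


H_max = log2(K) = log2(4) = 2.0 bits/symbol. Redundancy = 1 - H/H_max = 1 - 1.24/2.0 = 1 - 0.62 = 0.38

0.38


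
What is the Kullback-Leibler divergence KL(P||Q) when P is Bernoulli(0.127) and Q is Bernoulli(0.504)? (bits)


KL = p*log2(p/q) + (1-p)*log2((1-p)/(1-q)) = 0.127*log2(0.127/0.504) + 0.873*log2(0.873/0.496) = 0.4595

0.4595 bits


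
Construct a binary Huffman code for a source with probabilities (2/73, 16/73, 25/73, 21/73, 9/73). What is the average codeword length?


Huffman construction (repeatedly merge the two least-probable nodes; each merge adds 1 bit to every symbol beneath it): 2/73 + 9/73 = 11/73; 11/73 + 16/73 = 27/73; 21/73 + 25/73 = 46/73; 27/73 + 46/73 = 1. Resulting codeword lengths (in the order the probabilities were given): (3, 2, 2, 2, 3). L_avg = sum(p_i * l_i) = 2/73*3 + 16/73*2 + 25/73*2 + 21/73*2 + 9/73*3 = 157/73 = 2.1507

2.1507 bits


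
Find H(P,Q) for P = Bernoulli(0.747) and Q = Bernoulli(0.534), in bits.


H(P,Q) = -p*log2(q) - (1-p)*log2(1-q). -0.747*log2(0.534) = 0.676101; -0.253*log2(0.466) = 0.278704. H(P,Q) = 0.676101 + 0.278704 = 0.9548

0.9548 bits


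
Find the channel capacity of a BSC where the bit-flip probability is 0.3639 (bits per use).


H(p) = -p*log2(p) - (1-p)*log2(1-p) = -0.3639*log2(0.3639) - 0.6361*log2(0.6361) = 0.530707 + 0.415166 = 0.9459. C = 1 - H(p) = 1 - 0.9459 = 0.0541

0.0541 bits


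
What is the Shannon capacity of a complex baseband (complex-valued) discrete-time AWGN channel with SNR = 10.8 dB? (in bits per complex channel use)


SNR_linear = 10^(10.8/10) = 12.0226; C = log2(1 + SNR_linear) = log2(1 + 12.0226) = 3.703

3.703 bits/channel use


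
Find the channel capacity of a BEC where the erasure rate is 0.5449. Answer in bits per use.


C = 1 - epsilon = 1 - 0.5449 = 0.4551

0.4551 bits


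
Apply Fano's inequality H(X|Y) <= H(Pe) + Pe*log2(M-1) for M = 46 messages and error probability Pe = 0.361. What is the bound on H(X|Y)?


H(Pe) = -Pe*log2(Pe) - (1-Pe)*log2(1-Pe) = -0.361*log2(0.361) - 0.639*log2(0.639) = 0.530644 + 0.412866 = 0.9435. Pe*log2(M-1) = 0.361*log2(45) = 1.982559. Bound = H(Pe) + Pe*log2(M-1) = 0.530644 + 0.412866 + 1.982559 = 2.9261

2.9261 bits


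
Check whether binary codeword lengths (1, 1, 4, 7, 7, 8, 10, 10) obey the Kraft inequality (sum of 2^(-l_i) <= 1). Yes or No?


Kraft sum = sum(2^(-l_i)) = 1.084, need <= 1. Result: violated (a binary prefix-free code with these lengths cannot exist)

No


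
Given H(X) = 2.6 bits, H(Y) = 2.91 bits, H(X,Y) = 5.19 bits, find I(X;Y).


I(X;Y) = H(X) + H(Y) - H(X,Y) = 2.6 + 2.91 - 5.19 = 0.32

0.32 bits


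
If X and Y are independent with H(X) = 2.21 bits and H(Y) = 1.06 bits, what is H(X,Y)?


For independent variables, H(X,Y) = H(X) + H(Y) = 2.21 + 1.06 = 3.27

3.27 bits


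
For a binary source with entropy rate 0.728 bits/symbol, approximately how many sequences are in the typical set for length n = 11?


log2|A_typical| = nH = 11 * 0.728 = 8.008, so |A_typical| ~ 2^8.008 = 2.574e+02

2.574e+02


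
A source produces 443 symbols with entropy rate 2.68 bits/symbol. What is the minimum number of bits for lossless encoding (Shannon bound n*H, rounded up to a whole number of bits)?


Minimum bits >= n * H = 443 * 2.68 = 1187.24, rounded up to a whole number of bits = 1188

1188 bits


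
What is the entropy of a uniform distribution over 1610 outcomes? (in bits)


H = log2(n) = log2(1610) = 10.6528

10.6528 bits


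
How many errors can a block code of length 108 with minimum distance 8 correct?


Correction capability = floor((d-1)/2) = floor((8-1)/2) = 3

3 errors


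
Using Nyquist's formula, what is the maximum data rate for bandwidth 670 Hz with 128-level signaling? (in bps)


Rate = 2 * B * log2(M) = 2 * 670 * 7.0 = 9380.0

9380.0 bps


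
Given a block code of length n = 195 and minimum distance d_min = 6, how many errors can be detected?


Detection capability = d_min - 1 = 6 - 1 = 5

5 errors


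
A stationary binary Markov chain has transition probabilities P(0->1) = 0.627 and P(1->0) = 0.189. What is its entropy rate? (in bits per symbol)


Stationary distribution: pi_0 = p10/(p01+p10) = 0.2316, pi_1 = 0.7684. Entropy rate H' = pi_0*H(p01) + pi_1*H(p10) = 0.2316*0.9529 + 0.7684*0.6994 = 0.7581

0.7581 bits/symbol


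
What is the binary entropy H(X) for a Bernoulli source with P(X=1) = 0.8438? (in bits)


H = -p*log2(p) - (1-p)*log2(1-p). -0.8438*log2(0.8438) = 0.206754; -0.1562*log2(0.1562) = 0.418387. H = 0.206754 + 0.418387 = 0.6251

0.6251 bits


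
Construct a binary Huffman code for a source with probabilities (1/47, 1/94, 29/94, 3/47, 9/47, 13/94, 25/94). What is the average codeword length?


Huffman construction (repeatedly merge the two least-probable nodes; each merge adds 1 bit to every symbol beneath it): 1/94 + 1/47 = 3/94; 3/94 + 3/47 = 9/94; 9/94 + 13/94 = 11/47; 9/47 + 11/47 = 20/47; 25/94 + 29/94 = 27/47; 20/47 + 27/47 = 1. Resulting codeword lengths (in the order the probabilities were given): (5, 5, 2, 4, 2, 3, 2). L_avg = sum(p_i * l_i) = 1/47*5 + 1/94*5 + 29/94*2 + 3/47*4 + 9/47*2 + 13/94*3 + 25/94*2 = 111/47 = 2.3617

2.3617 bits


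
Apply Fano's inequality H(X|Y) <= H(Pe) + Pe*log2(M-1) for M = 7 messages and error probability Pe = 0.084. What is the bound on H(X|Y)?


H(Pe) = -Pe*log2(Pe) - (1-Pe)*log2(1-Pe) = -0.084*log2(0.084) - 0.916*log2(0.916) = 0.300171 + 0.115948 = 0.4161. Pe*log2(M-1) = 0.084*log2(6) = 0.217137. Bound = H(Pe) + Pe*log2(M-1) = 0.300171 + 0.115948 + 0.217137 = 0.6333

0.6333 bits


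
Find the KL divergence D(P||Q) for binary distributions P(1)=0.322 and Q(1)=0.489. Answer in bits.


KL = p*log2(p/q) + (1-p)*log2((1-p)/(1-q)) = 0.322*log2(0.322/0.489) + 0.678*log2(0.678/0.511) = 0.0825

0.0825 bits


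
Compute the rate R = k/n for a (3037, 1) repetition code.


Rate = k/n = 1/3037

1/3037


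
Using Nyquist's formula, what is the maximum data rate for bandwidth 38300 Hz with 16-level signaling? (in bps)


Rate = 2 * B * log2(M) = 2 * 38300 * 4.0 = 306400.0

306400.0 bps


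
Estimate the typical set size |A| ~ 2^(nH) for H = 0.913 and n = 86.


log2|A_typical| = nH = 86 * 0.913 = 78.518, so |A_typical| ~ 2^78.518 = 4.328e+23

4.328e+23


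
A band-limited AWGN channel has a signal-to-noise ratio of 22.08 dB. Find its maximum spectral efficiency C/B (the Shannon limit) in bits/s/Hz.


SNR_linear = 10^(22.08/10) = 161.4359; C/B = log2(1 + SNR_linear) = log2(1 + 161.4359) = 7.3437

7.3437 bits/s/Hz


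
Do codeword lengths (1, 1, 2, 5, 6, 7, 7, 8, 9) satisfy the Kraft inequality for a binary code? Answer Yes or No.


Kraft sum = sum(2^(-l_i)) = 1.3184, need <= 1. Result: violated (a binary prefix-free code with these lengths cannot exist)

No


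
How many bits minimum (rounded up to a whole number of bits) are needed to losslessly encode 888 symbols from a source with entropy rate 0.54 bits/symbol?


Minimum bits >= n * H = 888 * 0.54 = 479.52, rounded up to a whole number of bits = 480

480 bits


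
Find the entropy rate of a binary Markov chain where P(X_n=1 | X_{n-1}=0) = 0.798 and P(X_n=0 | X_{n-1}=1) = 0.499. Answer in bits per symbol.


Stationary distribution: pi_0 = p10/(p01+p10) = 0.3847, pi_1 = 0.6153. Entropy rate H' = pi_0*H(p01) + pi_1*H(p10) = 0.3847*0.7259 + 0.6153*1.0 = 0.8945

0.8945 bits/symbol


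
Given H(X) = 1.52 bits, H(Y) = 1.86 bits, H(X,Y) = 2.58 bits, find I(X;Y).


I(X;Y) = H(X) + H(Y) - H(X,Y) = 1.52 + 1.86 - 2.58 = 0.8

0.8 bits


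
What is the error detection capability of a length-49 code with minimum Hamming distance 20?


Detection capability = d_min - 1 = 20 - 1 = 19

19 errors


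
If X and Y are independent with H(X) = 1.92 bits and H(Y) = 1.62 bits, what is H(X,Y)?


For independent variables, H(X,Y) = H(X) + H(Y) = 1.92 + 1.62 = 3.54

3.54 bits


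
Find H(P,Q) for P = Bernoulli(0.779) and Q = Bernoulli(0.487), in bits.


H(P,Q) = -p*log2(q) - (1-p)*log2(1-q). -0.779*log2(0.487) = 0.808607; -0.221*log2(0.513) = 0.212816. H(P,Q) = 0.808607 + 0.212816 = 1.0214

1.0214 bits


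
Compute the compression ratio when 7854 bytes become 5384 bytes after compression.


Ratio = original / compressed = 7854 / 5384 = 1.4588

1.4588


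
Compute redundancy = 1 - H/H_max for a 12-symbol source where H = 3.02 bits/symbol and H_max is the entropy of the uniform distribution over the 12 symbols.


H_max = log2(K) = log2(12) = 3.585 bits/symbol. Redundancy = 1 - H/H_max = 1 - 3.02/3.585 = 1 - 0.8424 = 0.1576

0.1576


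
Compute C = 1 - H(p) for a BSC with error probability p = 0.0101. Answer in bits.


H(p) = -p*log2(p) - (1-p)*log2(1-p) = -0.0101*log2(0.0101) - 0.9899*log2(0.9899) = 0.066958 + 0.014497 = 0.0815. C = 1 - H(p) = 1 - 0.0815 = 0.9185

0.9185 bits


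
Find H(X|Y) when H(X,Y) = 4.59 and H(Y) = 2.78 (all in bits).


H(X|Y) = H(X,Y) - H(Y) = 4.59 - 2.78 = 1.81

1.81 bits


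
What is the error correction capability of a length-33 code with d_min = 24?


Correction capability = floor((d-1)/2) = floor((24-1)/2) = 11

11 errors


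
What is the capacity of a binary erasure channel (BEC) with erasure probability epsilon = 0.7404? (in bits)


C = 1 - epsilon = 1 - 0.7404 = 0.2596

0.2596 bits


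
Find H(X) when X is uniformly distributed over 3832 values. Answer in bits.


H = log2(n) = log2(3832) = 11.9039

11.9039 bits


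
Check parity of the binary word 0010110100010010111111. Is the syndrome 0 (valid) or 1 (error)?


Syndrome = XOR of all bits = 0 XOR 0 XOR 1 XOR 0 XOR 1 XOR 1 XOR 0 XOR 1 XOR 0 XOR 0 XOR 0 XOR 1 XOR 0 XOR 0 XOR 1 XOR 0 XOR 1 XOR 1 XOR 1 XOR 1 XOR 1 XOR 1 = 0

0


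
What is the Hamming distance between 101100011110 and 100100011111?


Count differing positions: . . ^ . . . . . . . . ^ = 2 differences

2


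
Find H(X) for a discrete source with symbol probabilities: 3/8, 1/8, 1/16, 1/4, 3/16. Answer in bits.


H = -sum(p_i * log2(p_i)). Terms: -(3/8)*log2(3/8) = 0.530639; -(1/8)*log2(1/8) = 0.375000; -(1/16)*log2(1/16) = 0.250000; -(1/4)*log2(1/4) = 0.500000; -(3/16)*log2(3/16) = 0.452820. H = 0.530639 + 0.375000 + 0.250000 + 0.500000 + 0.452820 = 2.1085

2.1085 bits


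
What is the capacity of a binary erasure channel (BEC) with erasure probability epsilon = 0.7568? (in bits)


C = 1 - epsilon = 1 - 0.7568 = 0.2432

0.2432 bits


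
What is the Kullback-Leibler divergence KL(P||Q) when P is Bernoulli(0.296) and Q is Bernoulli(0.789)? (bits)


KL = p*log2(p/q) + (1-p)*log2((1-p)/(1-q)) = 0.296*log2(0.296/0.789) + 0.704*log2(0.704/0.211) = 0.8051

0.8051 bits


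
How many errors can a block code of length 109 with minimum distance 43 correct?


Correction capability = floor((d-1)/2) = floor((43-1)/2) = 21

21 errors


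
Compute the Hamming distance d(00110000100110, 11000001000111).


Count differing positions: ^ ^ ^ ^ . . . ^ ^ . . . . ^ = 7 differences

7


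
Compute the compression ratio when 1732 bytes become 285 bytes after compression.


Ratio = original / compressed = 1732 / 285 = 6.0772

6.0772


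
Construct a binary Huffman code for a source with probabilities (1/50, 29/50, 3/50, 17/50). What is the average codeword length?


Huffman construction (repeatedly merge the two least-probable nodes; each merge adds 1 bit to every symbol beneath it): 1/50 + 3/50 = 2/25; 2/25 + 17/50 = 21/50; 21/50 + 29/50 = 1. Resulting codeword lengths (in the order the probabilities were given): (3, 1, 3, 2). L_avg = sum(p_i * l_i) = 1/50*3 + 29/50*1 + 3/50*3 + 17/50*2 = 3/2 = 1.5

1.5 bits


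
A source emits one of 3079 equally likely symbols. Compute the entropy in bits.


H = log2(n) = log2(3079) = 11.5882

11.5882 bits


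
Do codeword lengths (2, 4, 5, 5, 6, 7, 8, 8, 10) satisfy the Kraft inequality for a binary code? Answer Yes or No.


Kraft sum = sum(2^(-l_i)) = 0.4072, need <= 1. Result: satisfied (a binary prefix-free code with these lengths exists)

Yes


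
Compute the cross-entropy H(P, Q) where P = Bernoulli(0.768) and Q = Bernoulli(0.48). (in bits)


H(P,Q) = -p*log2(q) - (1-p)*log2(1-q). -0.768*log2(0.48) = 0.813230; -0.232*log2(0.52) = 0.218873. H(P,Q) = 0.813230 + 0.218873 = 1.0321

1.0321 bits


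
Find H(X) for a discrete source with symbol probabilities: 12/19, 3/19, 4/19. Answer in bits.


H = -sum(p_i * log2(p_i)). Terms: -(12/19)*log2(12/19) = 0.418715; -(3/19)*log2(3/19) = 0.420468; -(4/19)*log2(4/19) = 0.473248. H = 0.418715 + 0.420468 + 0.473248 = 1.3124

1.3124 bits


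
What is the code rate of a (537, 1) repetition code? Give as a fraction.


Rate = k/n = 1/537

1/537


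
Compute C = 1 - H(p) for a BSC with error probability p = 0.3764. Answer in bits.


H(p) = -p*log2(p) - (1-p)*log2(1-p) = -0.3764*log2(0.3764) - 0.6236*log2(0.6236) = 0.530597 + 0.424863 = 0.9555. C = 1 - H(p) = 1 - 0.9555 = 0.0445

0.0445 bits


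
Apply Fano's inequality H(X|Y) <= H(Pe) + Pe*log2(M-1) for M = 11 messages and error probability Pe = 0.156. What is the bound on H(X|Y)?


H(Pe) = -Pe*log2(Pe) - (1-Pe)*log2(1-Pe) = -0.156*log2(0.156) - 0.844*log2(0.844) = 0.418140 + 0.206514 = 0.6247. Pe*log2(M-1) = 0.156*log2(10) = 0.518221. Bound = H(Pe) + Pe*log2(M-1) = 0.418140 + 0.206514 + 0.518221 = 1.1429

1.1429 bits


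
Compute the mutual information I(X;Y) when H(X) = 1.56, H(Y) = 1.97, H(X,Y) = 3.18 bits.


I(X;Y) = H(X) + H(Y) - H(X,Y) = 1.56 + 1.97 - 3.18 = 0.35

0.35 bits


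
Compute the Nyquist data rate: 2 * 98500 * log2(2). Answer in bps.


Rate = 2 * B * log2(M) = 2 * 98500 * 1.0 = 197000.0

197000.0 bps


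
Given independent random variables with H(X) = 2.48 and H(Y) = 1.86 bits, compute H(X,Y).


For independent variables, H(X,Y) = H(X) + H(Y) = 2.48 + 1.86 = 4.34

4.34 bits


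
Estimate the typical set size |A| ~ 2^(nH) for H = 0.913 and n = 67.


log2|A_typical| = nH = 67 * 0.913 = 61.171, so |A_typical| ~ 2^61.171 = 2.596e+18

2.596e+18


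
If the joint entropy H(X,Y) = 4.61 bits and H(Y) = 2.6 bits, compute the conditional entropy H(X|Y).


H(X|Y) = H(X,Y) - H(Y) = 4.61 - 2.6 = 2.01

2.01 bits


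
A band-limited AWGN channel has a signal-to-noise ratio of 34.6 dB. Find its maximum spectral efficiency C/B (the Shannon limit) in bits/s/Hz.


SNR_linear = 10^(34.6/10) = 2884.0315; C/B = log2(1 + SNR_linear) = log2(1 + 2884.0315) = 11.4944

11.4944 bits/s/Hz


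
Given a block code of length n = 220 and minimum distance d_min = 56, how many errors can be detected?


Detection capability = d_min - 1 = 56 - 1 = 55

55 errors


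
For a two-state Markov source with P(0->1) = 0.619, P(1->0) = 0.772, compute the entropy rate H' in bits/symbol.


Stationary distribution: pi_0 = p10/(p01+p10) = 0.555, pi_1 = 0.445. Entropy rate H' = pi_0*H(p01) + pi_1*H(p10) = 0.555*0.9587 + 0.445*0.7745 = 0.8768

0.8768 bits/symbol


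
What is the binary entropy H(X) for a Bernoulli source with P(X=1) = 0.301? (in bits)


H = -p*log2(p) - (1-p)*log2(1-p). -0.301*log2(0.301) = 0.521382; -0.699*log2(0.699) = 0.361128. H = 0.521382 + 0.361128 = 0.8825

0.8825 bits


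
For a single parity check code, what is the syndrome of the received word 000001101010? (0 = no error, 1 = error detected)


Syndrome = XOR of all bits = 0 XOR 0 XOR 0 XOR 0 XOR 0 XOR 1 XOR 1 XOR 0 XOR 1 XOR 0 XOR 1 XOR 0 = 0

0


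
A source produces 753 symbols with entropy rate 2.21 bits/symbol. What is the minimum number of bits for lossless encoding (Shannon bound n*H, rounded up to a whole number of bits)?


Minimum bits >= n * H = 753 * 2.21 = 1664.13, rounded up to a whole number of bits = 1665

1665 bits


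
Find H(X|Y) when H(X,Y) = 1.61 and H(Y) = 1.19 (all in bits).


H(X|Y) = H(X,Y) - H(Y) = 1.61 - 1.19 = 0.42

0.42 bits


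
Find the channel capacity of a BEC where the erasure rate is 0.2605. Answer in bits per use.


C = 1 - epsilon = 1 - 0.2605 = 0.7395

0.7395 bits


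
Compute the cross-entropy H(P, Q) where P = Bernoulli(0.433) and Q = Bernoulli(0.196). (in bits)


H(P,Q) = -p*log2(q) - (1-p)*log2(1-q). -0.433*log2(0.196) = 1.018015; -0.567*log2(0.804) = 0.178453. H(P,Q) = 1.018015 + 0.178453 = 1.1965

1.1965 bits


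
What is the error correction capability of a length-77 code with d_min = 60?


Correction capability = floor((d-1)/2) = floor((60-1)/2) = 29

29 errors


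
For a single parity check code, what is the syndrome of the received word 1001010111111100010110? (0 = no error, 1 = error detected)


Syndrome = XOR of all bits = 1 XOR 0 XOR 0 XOR 1 XOR 0 XOR 1 XOR 0 XOR 1 XOR 1 XOR 1 XOR 1 XOR 1 XOR 1 XOR 1 XOR 0 XOR 0 XOR 0 XOR 1 XOR 0 XOR 1 XOR 1 XOR 0 = 1

1


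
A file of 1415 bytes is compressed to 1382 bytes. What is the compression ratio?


Ratio = original / compressed = 1415 / 1382 = 1.0239

1.0239


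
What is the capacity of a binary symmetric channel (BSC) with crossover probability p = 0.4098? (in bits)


H(p) = -p*log2(p) - (1-p)*log2(1-p) = -0.4098*log2(0.4098) - 0.5902*log2(0.5902) = 0.527416 + 0.448979 = 0.9764. C = 1 - H(p) = 1 - 0.9764 = 0.0236

0.0236 bits


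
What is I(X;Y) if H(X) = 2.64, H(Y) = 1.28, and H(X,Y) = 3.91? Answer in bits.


I(X;Y) = H(X) + H(Y) - H(X,Y) = 2.64 + 1.28 - 3.91 = 0.01

0.01 bits


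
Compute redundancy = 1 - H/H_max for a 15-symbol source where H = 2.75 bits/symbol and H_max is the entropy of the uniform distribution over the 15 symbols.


H_max = log2(K) = log2(15) = 3.9069 bits/symbol. Redundancy = 1 - H/H_max = 1 - 2.75/3.9069 = 1 - 0.7039 = 0.2961

0.2961


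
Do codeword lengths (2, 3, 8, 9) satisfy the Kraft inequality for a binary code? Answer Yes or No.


Kraft sum = sum(2^(-l_i)) = 0.3809, need <= 1. Result: satisfied (a binary prefix-free code with these lengths exists)

Yes


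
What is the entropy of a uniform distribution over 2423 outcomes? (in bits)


H = log2(n) = log2(2423) = 11.2426

11.2426 bits


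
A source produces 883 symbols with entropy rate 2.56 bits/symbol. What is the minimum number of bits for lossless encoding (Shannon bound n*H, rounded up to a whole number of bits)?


Minimum bits >= n * H = 883 * 2.56 = 2260.48, rounded up to a whole number of bits = 2261

2261 bits


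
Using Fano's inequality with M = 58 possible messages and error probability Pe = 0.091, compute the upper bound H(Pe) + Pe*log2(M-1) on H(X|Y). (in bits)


H(Pe) = -Pe*log2(Pe) - (1-Pe)*log2(1-Pe) = -0.091*log2(0.091) - 0.909*log2(0.909) = 0.314677 + 0.125122 = 0.4398. Pe*log2(M-1) = 0.091*log2(57) = 0.530793. Bound = H(Pe) + Pe*log2(M-1) = 0.314677 + 0.125122 + 0.530793 = 0.9706

0.9706 bits


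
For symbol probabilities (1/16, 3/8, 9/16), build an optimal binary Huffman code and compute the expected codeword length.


Huffman construction (repeatedly merge the two least-probable nodes; each merge adds 1 bit to every symbol beneath it): 1/16 + 3/8 = 7/16; 7/16 + 9/16 = 1. Resulting codeword lengths (in the order the probabilities were given): (2, 2, 1). L_avg = sum(p_i * l_i) = 1/16*2 + 3/8*2 + 9/16*1 = 23/16 = 1.4375

1.4375 bits


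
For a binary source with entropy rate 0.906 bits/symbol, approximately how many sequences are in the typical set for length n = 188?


log2|A_typical| = nH = 188 * 0.906 = 170.328, so |A_typical| ~ 2^170.328 = 1.879e+51

1.879e+51


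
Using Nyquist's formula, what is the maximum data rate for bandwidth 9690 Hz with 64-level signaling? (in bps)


Rate = 2 * B * log2(M) = 2 * 9690 * 6.0 = 116280.0

116280.0 bps


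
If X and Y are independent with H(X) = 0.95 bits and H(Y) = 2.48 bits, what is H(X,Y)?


For independent variables, H(X,Y) = H(X) + H(Y) = 0.95 + 2.48 = 3.43

3.43 bits


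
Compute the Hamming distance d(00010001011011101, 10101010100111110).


Count differing positions: ^ . ^ ^ ^ . ^ ^ ^ ^ ^ ^ . . . ^ ^ = 12 differences

12


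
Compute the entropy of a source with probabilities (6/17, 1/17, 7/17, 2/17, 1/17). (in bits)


H = -sum(p_i * log2(p_i)). Terms: -(6/17)*log2(6/17) = 0.530294; -(1/17)*log2(1/17) = 0.240439; -(7/17)*log2(7/17) = 0.527103; -(2/17)*log2(2/17) = 0.363231; -(1/17)*log2(1/17) = 0.240439. H = 0.530294 + 0.240439 + 0.527103 + 0.363231 + 0.240439 = 1.9015

1.9015 bits


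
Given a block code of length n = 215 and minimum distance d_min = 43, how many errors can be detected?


Detection capability = d_min - 1 = 43 - 1 = 42

42 errors


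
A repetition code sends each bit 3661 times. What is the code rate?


Rate = k/n = 1/3661

1/3661


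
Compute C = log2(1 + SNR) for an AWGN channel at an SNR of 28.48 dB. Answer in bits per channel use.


SNR_linear = 10^(28.48/10) = 704.6931; C = log2(1 + SNR_linear) = log2(1 + 704.6931) = 9.4629

9.4629 bits/channel use


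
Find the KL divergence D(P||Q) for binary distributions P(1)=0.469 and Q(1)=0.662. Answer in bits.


KL = p*log2(p/q) + (1-p)*log2((1-p)/(1-q)) = 0.469*log2(0.469/0.662) + 0.531*log2(0.531/0.338) = 0.1128

0.1128 bits


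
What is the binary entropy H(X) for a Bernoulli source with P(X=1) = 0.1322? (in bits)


H = -p*log2(p) - (1-p)*log2(1-p). -0.1322*log2(0.1322) = 0.385919; -0.8678*log2(0.8678) = 0.177522. H = 0.385919 + 0.177522 = 0.5634

0.5634 bits


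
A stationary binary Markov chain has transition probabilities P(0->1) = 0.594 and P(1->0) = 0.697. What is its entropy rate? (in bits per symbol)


Stationary distribution: pi_0 = p10/(p01+p10) = 0.5399, pi_1 = 0.4601. Entropy rate H' = pi_0*H(p01) + pi_1*H(p10) = 0.5399*0.9744 + 0.4601*0.8849 = 0.9332

0.9332 bits/symbol


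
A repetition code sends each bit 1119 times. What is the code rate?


Rate = k/n = 1/1119

1/1119


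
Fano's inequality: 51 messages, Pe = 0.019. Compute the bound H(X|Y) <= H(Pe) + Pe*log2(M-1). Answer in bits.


H(Pe) = -Pe*log2(Pe) - (1-Pe)*log2(1-Pe) = -0.019*log2(0.019) - 0.981*log2(0.981) = 0.108639 + 0.027149 = 0.1358. Pe*log2(M-1) = 0.019*log2(50) = 0.107233. Bound = H(Pe) + Pe*log2(M-1) = 0.108639 + 0.027149 + 0.107233 = 0.243

0.243 bits


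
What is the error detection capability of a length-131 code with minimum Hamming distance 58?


Detection capability = d_min - 1 = 58 - 1 = 57

57 errors


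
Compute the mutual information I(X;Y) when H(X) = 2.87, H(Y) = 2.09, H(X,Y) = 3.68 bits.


I(X;Y) = H(X) + H(Y) - H(X,Y) = 2.87 + 2.09 - 3.68 = 1.28

1.28 bits


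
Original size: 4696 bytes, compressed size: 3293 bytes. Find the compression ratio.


Ratio = original / compressed = 4696 / 3293 = 1.4261

1.4261


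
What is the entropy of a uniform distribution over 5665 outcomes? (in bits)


H = log2(n) = log2(5665) = 12.4679

12.4679 bits


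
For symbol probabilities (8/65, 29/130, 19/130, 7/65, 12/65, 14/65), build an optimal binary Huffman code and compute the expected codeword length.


Huffman construction (repeatedly merge the two least-probable nodes; each merge adds 1 bit to every symbol beneath it): 7/65 + 8/65 = 3/13; 19/130 + 12/65 = 43/130; 14/65 + 29/130 = 57/130; 3/13 + 43/130 = 73/130; 57/130 + 73/130 = 1. Resulting codeword lengths (in the order the probabilities were given): (3, 2, 3, 3, 3, 2). L_avg = sum(p_i * l_i) = 8/65*3 + 29/130*2 + 19/130*3 + 7/65*3 + 12/65*3 + 14/65*2 = 333/130 = 2.5615

2.5615 bits


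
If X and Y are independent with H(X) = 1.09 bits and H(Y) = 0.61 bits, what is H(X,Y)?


For independent variables, H(X,Y) = H(X) + H(Y) = 1.09 + 0.61 = 1.7

1.7 bits


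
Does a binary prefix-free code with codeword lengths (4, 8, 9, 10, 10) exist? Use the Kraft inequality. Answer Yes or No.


Kraft sum = sum(2^(-l_i)) = 0.0703, need <= 1. Result: satisfied (a binary prefix-free code with these lengths exists)

Yes


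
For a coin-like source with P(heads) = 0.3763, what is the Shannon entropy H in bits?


H = -p*log2(p) - (1-p)*log2(1-p). -0.3763*log2(0.3763) = 0.530600; -0.6237*log2(0.6237) = 0.424787. H = 0.530600 + 0.424787 = 0.9554

0.9554 bits


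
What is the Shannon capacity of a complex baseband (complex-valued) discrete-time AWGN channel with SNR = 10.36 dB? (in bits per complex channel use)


SNR_linear = 10^(10.36/10) = 10.8643; C = log2(1 + SNR_linear) = log2(1 + 10.8643) = 3.5685

3.5685 bits/channel use


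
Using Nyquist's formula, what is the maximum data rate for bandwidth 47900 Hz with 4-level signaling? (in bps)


Rate = 2 * B * log2(M) = 2 * 47900 * 2.0 = 191600.0

191600.0 bps


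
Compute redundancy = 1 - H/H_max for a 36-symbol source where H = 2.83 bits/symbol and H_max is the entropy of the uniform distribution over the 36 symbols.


H_max = log2(K) = log2(36) = 5.1699 bits/symbol. Redundancy = 1 - H/H_max = 1 - 2.83/5.1699 = 1 - 0.5474 = 0.4526

0.4526


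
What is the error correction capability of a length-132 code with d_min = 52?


Correction capability = floor((d-1)/2) = floor((52-1)/2) = 25

25 errors


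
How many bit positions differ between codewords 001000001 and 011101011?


Count differing positions: . ^ . ^ . ^ . ^ . = 4 differences

4


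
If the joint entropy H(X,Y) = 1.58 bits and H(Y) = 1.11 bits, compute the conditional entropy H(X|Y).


H(X|Y) = H(X,Y) - H(Y) = 1.58 - 1.11 = 0.47

0.47 bits


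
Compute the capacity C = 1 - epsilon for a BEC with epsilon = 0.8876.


C = 1 - epsilon = 1 - 0.8876 = 0.1124

0.1124 bits


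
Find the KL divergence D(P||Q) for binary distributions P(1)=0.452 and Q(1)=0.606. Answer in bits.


KL = p*log2(p/q) + (1-p)*log2((1-p)/(1-q)) = 0.452*log2(0.452/0.606) + 0.548*log2(0.548/0.394) = 0.0696

0.0696 bits


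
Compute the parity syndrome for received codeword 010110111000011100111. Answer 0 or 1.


Syndrome = XOR of all bits = 0 XOR 1 XOR 0 XOR 1 XOR 1 XOR 0 XOR 1 XOR 1 XOR 1 XOR 0 XOR 0 XOR 0 XOR 0 XOR 1 XOR 1 XOR 1 XOR 0 XOR 0 XOR 1 XOR 1 XOR 1 = 0

0


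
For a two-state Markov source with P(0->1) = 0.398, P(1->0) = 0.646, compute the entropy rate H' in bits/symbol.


Stationary distribution: pi_0 = p10/(p01+p10) = 0.6188, pi_1 = 0.3812. Entropy rate H' = pi_0*H(p01) + pi_1*H(p10) = 0.6188*0.9698 + 0.3812*0.9376 = 0.9575

0.9575 bits/symbol


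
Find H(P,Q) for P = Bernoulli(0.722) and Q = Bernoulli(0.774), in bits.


H(P,Q) = -p*log2(q) - (1-p)*log2(1-q). -0.722*log2(0.774) = 0.266847; -0.278*log2(0.226) = 0.596478. H(P,Q) = 0.266847 + 0.596478 = 0.8633

0.8633 bits


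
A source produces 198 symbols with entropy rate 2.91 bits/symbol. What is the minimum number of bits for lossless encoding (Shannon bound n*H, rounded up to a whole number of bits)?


Minimum bits >= n * H = 198 * 2.91 = 576.18, rounded up to a whole number of bits = 577

577 bits


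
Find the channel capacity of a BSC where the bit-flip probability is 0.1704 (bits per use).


H(p) = -p*log2(p) - (1-p)*log2(1-p) = -0.1704*log2(0.1704) - 0.8296*log2(0.8296) = 0.435032 + 0.223587 = 0.6586. C = 1 - H(p) = 1 - 0.6586 = 0.3414

0.3414 bits
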